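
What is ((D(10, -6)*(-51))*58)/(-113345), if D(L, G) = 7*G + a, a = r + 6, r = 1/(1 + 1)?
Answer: -105009/113345 ≈ -0.92645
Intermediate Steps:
r = ½ (r = 1/2 = ½ ≈ 0.50000)
a = 13/2 (a = ½ + 6 = 13/2 ≈ 6.5000)
D(L, G) = 13/2 + 7*G (D(L, G) = 7*G + 13/2 = 13/2 + 7*G)
((D(10, -6)*(-51))*58)/(-113345) = (((13/2 + 7*(-6))*(-51))*58)/(-113345) = (((13/2 - 42)*(-51))*58)*(-1/113345) = (-71/2*(-51)*58)*(-1/113345) = ((3621/2)*58)*(-1/113345) = 105009*(-1/113345) = -105009/113345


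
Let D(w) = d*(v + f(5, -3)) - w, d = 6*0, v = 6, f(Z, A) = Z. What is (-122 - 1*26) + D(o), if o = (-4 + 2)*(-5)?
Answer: -158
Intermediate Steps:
o = 10 (o = -2*(-5) = 10)
d = 0
D(w) = -w (D(w) = 0*(6 + 5) - w = 0*11 - w = 0 - w = -w)
(-122 - 1*26) + D(o) = (-122 - 1*26) - 1*10 = (-122 - 26) - 10 = -148 - 10 = -158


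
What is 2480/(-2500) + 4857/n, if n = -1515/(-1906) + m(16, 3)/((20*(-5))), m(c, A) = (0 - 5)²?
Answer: 2314102952/259625 ≈ 8913.3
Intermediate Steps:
m(c, A) = 25 (m(c, A) = (-5)² = 25)
n = 2077/3812 (n = -1515/(-1906) + 25/((20*(-5))) = -1515*(-1/1906) + 25/(-100) = 1515/1906 + 25*(-1/100) = 1515/1906 - ¼ = 2077/3812 ≈ 0.54486)
2480/(-2500) + 4857/n = 2480/(-2500) + 4857/(2077/3812) = 2480*(-1/2500) + 4857*(3812/2077) = -124/125 + 18514884/2077 = 2314102952/259625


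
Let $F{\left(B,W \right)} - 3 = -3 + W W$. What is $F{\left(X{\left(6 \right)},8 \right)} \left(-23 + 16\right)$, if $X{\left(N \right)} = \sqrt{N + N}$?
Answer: $-448$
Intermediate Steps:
$X{\left(N \right)} = \sqrt{2} \sqrt{N}$ ($X{\left(N \right)} = \sqrt{2 N} = \sqrt{2} \sqrt{N}$)
$F{\left(B,W \right)} = W^{2}$ ($F{\left(B,W \right)} = 3 + \left(-3 + W W\right) = 3 + \left(-3 + W^{2}\right) = W^{2}$)
$F{\left(X{\left(6 \right)},8 \right)} \left(-23 + 16\right) = 8^{2} \left(-23 + 16\right) = 64 \left(-7\right) = -448$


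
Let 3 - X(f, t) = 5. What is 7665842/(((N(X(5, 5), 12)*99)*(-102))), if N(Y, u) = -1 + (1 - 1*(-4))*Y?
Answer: 3832921/55539 ≈ 69.013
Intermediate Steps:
X(f, t) = -2 (X(f, t) = 3 - 1*5 = 3 - 5 = -2)
N(Y, u) = -1 + 5*Y (N(Y, u) = -1 + (1 + 4)*Y = -1 + 5*Y)
7665842/(((N(X(5, 5), 12)*99)*(-102))) = 7665842/((((-1 + 5*(-2))*99)*(-102))) = 7665842/((((-1 - 10)*99)*(-102))) = 7665842/((-11*99*(-102))) = 7665842/((-1089*(-102))) = 7665842/111078 = 7665842*(1/111078) = 3832921/55539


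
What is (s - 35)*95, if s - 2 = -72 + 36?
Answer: -6555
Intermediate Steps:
s = -34 (s = 2 + (-72 + 36) = 2 - 36 = -34)
(s - 35)*95 = (-34 - 35)*95 = -69*95 = -6555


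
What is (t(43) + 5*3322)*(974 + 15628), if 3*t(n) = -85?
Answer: 275288830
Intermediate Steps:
t(n) = -85/3 (t(n) = (⅓)*(-85) = -85/3)
(t(43) + 5*3322)*(974 + 15628) = (-85/3 + 5*3322)*(974 + 15628) = (-85/3 + 16610)*16602 = (49745/3)*16602 = 275288830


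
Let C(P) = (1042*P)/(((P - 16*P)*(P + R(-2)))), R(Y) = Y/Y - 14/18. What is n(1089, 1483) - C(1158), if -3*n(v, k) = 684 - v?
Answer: 3519663/26060 ≈ 135.06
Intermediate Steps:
n(v, k) = -228 + v/3 (n(v, k) = -(684 - v)/3 = -228 + v/3)
R(Y) = 2/9 (R(Y) = 1 - 14*1/18 = 1 - 7/9 = 2/9)
C(P) = -1042/(15*(2/9 + P)) (C(P) = (1042*P)/(((P - 16*P)*(P + 2/9))) = (1042*P)/(((-15*P)*(2/9 + P))) = (1042*P)/((-15*P*(2/9 + P))) = (1042*P)*(-1/(15*P*(2/9 + P))) = -1042/(15*(2/9 + P)))
n(1089, 1483) - C(1158) = (-228 + (1/3)*1089) - (-3126)/(10 + 45*1158) = (-228 + 363) - (-3126)/(10 + 52110) = 135 - (-3126)/52120 = 135 - 1*(-1563/26060) = 135 + 1563/26060 = 3519663/26060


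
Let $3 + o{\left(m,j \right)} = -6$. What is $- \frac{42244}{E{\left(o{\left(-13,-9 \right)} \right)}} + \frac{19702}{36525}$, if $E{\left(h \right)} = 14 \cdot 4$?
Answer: $- \frac{385464697}{511350} \approx -753.82$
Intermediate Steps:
$o{\left(m,j \right)} = -9$ ($o{\left(m,j \right)} = -3 - 6 = -9$)
$E{\left(h \right)} = 56$
$- \frac{42244}{E{\left(o{\left(-13,-9 \right)} \right)}} + \frac{19702}{36525} = - \frac{42244}{56} + \frac{19702}{36525} = \left(-42244\right) \frac{1}{56} + 19702 \cdot \frac{1}{36525} = - \frac{10561}{14} + \frac{19702}{36525} = - \frac{385464697}{511350}$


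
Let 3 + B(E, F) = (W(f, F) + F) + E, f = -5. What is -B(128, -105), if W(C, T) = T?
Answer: 85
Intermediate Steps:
B(E, F) = -3 + E + 2*F (B(E, F) = -3 + ((F + F) + E) = -3 + (2*F + E) = -3 + (E + 2*F) = -3 + E + 2*F)
-B(128, -105) = -(-3 + 128 + 2*(-105)) = -(-3 + 128 - 210) = -1*(-85) = 85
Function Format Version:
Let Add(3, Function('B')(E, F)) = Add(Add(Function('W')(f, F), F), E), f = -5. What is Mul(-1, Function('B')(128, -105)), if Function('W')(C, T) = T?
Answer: 85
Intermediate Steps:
Function('B')(E, F) = Add(-3, E, Mul(2, F)) (Function('B')(E, F) = Add(-3, Add(Add(F, F), E)) = Add(-3, Add(Mul(2, F), E)) = Add(-3, Add(E, Mul(2, F))) = Add(-3, E, Mul(2, F)))
Mul(-1, Function('B')(128, -105)) = Mul(-1, Add(-3, 128, Mul(2, -105))) = Mul(-1, Add(-3, 128, -210)) = Mul(-1, -85) = 85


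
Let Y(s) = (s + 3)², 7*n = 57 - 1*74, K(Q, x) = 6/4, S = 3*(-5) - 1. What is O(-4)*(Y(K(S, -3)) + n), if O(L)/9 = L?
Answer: -4491/7 ≈ -641.57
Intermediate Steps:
O(L) = 9*L
S = -16 (S = -15 - 1 = -16)
K(Q, x) = 3/2 (K(Q, x) = 6*(¼) = 3/2)
n = -17/7 (n = (57 - 1*74)/7 = (57 - 74)/7 = (⅐)*(-17) = -17/7 ≈ -2.4286)
Y(s) = (3 + s)²
O(-4)*(Y(K(S, -3)) + n) = (9*(-4))*((3 + 3/2)² - 17/7) = -36*((9/2)² - 17/7) = -36*(81/4 - 17/7) = -36*499/28 = -4491/7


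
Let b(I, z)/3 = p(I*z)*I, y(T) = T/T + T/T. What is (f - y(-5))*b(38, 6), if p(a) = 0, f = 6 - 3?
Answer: 0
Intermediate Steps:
f = 3
y(T) = 2 (y(T) = 1 + 1 = 2)
b(I, z) = 0 (b(I, z) = 3*(0*I) = 3*0 = 0)
(f - y(-5))*b(38, 6) = (3 - 1*2)*0 = (3 - 2)*0 = 1*0 = 0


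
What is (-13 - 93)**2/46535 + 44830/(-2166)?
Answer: -1030913437/50397405 ≈ -20.456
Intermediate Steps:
(-13 - 93)**2/46535 + 44830/(-2166) = (-106)**2*(1/46535) + 44830*(-1/2166) = 11236*(1/46535) - 22415/1083 = 11236/46535 - 22415/1083 = -1030913437/50397405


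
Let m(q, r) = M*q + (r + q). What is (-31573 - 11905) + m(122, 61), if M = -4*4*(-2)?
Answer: -39391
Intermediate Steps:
M = 32 (M = -16*(-2) = 32)
m(q, r) = r + 33*q (m(q, r) = 32*q + (r + q) = 32*q + (q + r) = r + 33*q)
(-31573 - 11905) + m(122, 61) = (-31573 - 11905) + (61 + 33*122) = -43478 + (61 + 4026) = -43478 + 4087 = -39391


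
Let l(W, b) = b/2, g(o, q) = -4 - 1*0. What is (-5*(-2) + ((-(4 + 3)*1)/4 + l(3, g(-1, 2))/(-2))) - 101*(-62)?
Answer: 25085/4 ≈ 6271.3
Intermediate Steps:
g(o, q) = -4 (g(o, q) = -4 + 0 = -4)
l(W, b) = b/2 (l(W, b) = b*(1/2) = b/2)
(-5*(-2) + ((-(4 + 3)*1)/4 + l(3, g(-1, 2))/(-2))) - 101*(-62) = (-5*(-2) + ((-(4 + 3)*1)/4 + ((1/2)*(-4))/(-2))) - 101*(-62) = (10 + ((-1*7*1)*(1/4) - 2*(-1/2))) + 6262 = (10 + (-7*1*(1/4) + 1)) + 6262 = (10 + (-7*1/4 + 1)) + 6262 = (10 + (-7/4 + 1)) + 6262 = (10 - 3/4) + 6262 = 37/4 + 6262 = 25085/4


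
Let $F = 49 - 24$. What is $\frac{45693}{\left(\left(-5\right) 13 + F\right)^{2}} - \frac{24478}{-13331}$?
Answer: $\frac{648298183}{21329600} \approx 30.394$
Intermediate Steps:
$F = 25$
$\frac{45693}{\left(\left(-5\right) 13 + F\right)^{2}} - \frac{24478}{-13331} = \frac{45693}{\left(\left(-5\right) 13 + 25\right)^{2}} - \frac{24478}{-13331} = \frac{45693}{\left(-65 + 25\right)^{2}} - - \frac{24478}{13331} = \frac{45693}{\left(-40\right)^{2}} + \frac{24478}{13331} = \frac{45693}{1600} + \frac{24478}{13331} = \frac{648298183}{21329600}$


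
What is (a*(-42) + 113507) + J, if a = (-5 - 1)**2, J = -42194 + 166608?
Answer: 236409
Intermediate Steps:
J = 124414
a = 36 (a = (-6)**2 = 36)
(a*(-42) + 113507) + J = (36*(-42) + 113507) + 124414 = (-1512 + 113507) + 124414 = 111995 + 124414 = 236409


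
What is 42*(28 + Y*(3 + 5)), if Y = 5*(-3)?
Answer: -3864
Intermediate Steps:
Y = -15
42*(28 + Y*(3 + 5)) = 42*(28 - 15*(3 + 5)) = 42*(28 - 15*8) = 42*(28 - 120) = 42*(-92) = -3864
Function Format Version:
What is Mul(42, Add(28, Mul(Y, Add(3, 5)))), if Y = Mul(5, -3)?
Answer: -3864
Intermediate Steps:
Y = -15
Mul(42, Add(28, Mul(Y, Add(3, 5)))) = Mul(42, Add(28, Mul(-15, Add(3, 5)))) = Mul(42, Add(28, Mul(-15, 8))) = Mul(42, Add(28, -120)) = Mul(42, -92) = -3864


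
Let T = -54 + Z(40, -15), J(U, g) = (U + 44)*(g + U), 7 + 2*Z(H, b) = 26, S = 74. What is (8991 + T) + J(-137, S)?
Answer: 29611/2 ≈ 14806.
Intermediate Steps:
Z(H, b) = 19/2 (Z(H, b) = -7/2 + (½)*26 = -7/2 + 13 = 19/2)
J(U, g) = (44 + U)*(U + g)
T = -89/2 (T = -54 + 19/2 = -89/2 ≈ -44.500)
(8991 + T) + J(-137, S) = (8991 - 89/2) + ((-137)² + 44*(-137) + 44*74 - 137*74) = 17893/2 + (18769 - 6028 + 3256 - 10138) = 17893/2 + 5859 = 29611/2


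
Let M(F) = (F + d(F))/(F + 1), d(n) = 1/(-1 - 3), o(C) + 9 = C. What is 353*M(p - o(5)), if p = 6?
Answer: 13767/44 ≈ 312.89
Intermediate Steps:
o(C) = -9 + C
d(n) = -¼ (d(n) = 1/(-4) = -¼)
M(F) = (-¼ + F)/(1 + F) (M(F) = (F - ¼)/(F + 1) = (-¼ + F)/(1 + F))
353*M(p - o(5)) = 353*((-¼ + (6 - (-9 + 5)))/(1 + (6 - (-9 + 5)))) = 353*((-¼ + (6 - 1*(-4)))/(1 + (6 - 1*(-4)))) = 353*((-¼ + (6 + 4))/(1 + (6 + 4))) = 353*((-¼ + 10)/(1 + 10)) = 353*((39/4)/11) = 353*((1/11)*(39/4)) = 353*(39/44) = 13767/44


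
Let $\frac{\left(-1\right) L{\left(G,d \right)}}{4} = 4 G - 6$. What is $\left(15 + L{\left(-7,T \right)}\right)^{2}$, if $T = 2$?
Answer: $22801$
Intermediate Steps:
$L{\left(G,d \right)} = 24 - 16 G$ ($L{\left(G,d \right)} = - 4 \left(4 G - 6\right) = - 4 \left(-6 + 4 G\right) = 24 - 16 G$)
$\left(15 + L{\left(-7,T \right)}\right)^{2} = \left(15 + \left(24 - -112\right)\right)^{2} = \left(15 + \left(24 + 112\right)\right)^{2} = \left(15 + 136\right)^{2} = 151^{2} = 22801$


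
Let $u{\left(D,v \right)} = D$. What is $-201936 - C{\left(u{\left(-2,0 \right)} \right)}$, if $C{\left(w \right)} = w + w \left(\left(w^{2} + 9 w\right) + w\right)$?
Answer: $-201966$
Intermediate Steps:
$C{\left(w \right)} = w + w \left(w^{2} + 10 w\right)$
$-201936 - C{\left(u{\left(-2,0 \right)} \right)} = -201936 - - 2 \left(1 + \left(-2\right)^{2} + 10 \left(-2\right)\right) = -201936 - - 2 \left(1 + 4 - 20\right) = -201936 - \left(-2\right) \left(-15\right) = -201936 - 30 = -201966$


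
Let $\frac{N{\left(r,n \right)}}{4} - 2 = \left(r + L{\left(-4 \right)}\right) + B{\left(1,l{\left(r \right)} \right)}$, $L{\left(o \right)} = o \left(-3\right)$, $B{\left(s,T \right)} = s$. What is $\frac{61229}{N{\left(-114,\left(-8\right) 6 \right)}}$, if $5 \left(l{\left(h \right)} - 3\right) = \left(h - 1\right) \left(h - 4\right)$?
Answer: $- \frac{61229}{396} \approx -154.62$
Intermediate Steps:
$l{\left(h \right)} = 3 + \frac{\left(-1 + h\right) \left(-4 + h\right)}{5}$ ($l{\left(h \right)} = 3 + \frac{\left(h - 1\right) \left(h - 4\right)}{5} = 3 + \frac{\left(-1 + h\right) \left(-4 + h\right)}{5}$)
$L{\left(o \right)} = - 3 o$
$N{\left(r,n \right)} = 60 + 4 r$ ($N{\left(r,n \right)} = 8 + 4 \left(\left(r - -12\right) + 1\right) = 8 + 4 \left(\left(r + 12\right) + 1\right) = 8 + 4 \left(\left(12 + r\right) + 1\right) = 8 + 4 \left(13 + r\right) = 8 + \left(52 + 4 r\right) = 60 + 4 r$)
$\frac{61229}{N{\left(-114,\left(-8\right) 6 \right)}} = \frac{61229}{60 + 4 \left(-114\right)} = \frac{61229}{60 - 456} = \frac{61229}{-396} = 61229 \left(- \frac{1}{396}\right) = - \frac{61229}{396}$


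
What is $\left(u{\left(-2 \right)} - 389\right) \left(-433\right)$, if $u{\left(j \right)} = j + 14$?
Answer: $163241$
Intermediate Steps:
$u{\left(j \right)} = 14 + j$
$\left(u{\left(-2 \right)} - 389\right) \left(-433\right) = \left(\left(14 - 2\right) - 389\right) \left(-433\right) = \left(12 - 389\right) \left(-433\right) = \left(-377\right) \left(-433\right) = 163241$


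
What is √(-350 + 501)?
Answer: √151 ≈ 12.288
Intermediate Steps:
√(-350 + 501) = √151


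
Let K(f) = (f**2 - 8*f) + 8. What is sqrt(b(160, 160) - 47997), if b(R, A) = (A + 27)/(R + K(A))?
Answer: I*sqrt(7195494836578)/12244 ≈ 219.08*I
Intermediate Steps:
K(f) = 8 + f**2 - 8*f
b(R, A) = (27 + A)/(8 + R + A**2 - 8*A) (b(R, A) = (A + 27)/(R + (8 + A**2 - 8*A)) = (27 + A)/(8 + R + A**2 - 8*A))
sqrt(b(160, 160) - 47997) = sqrt((27 + 160)/(8 + 160 + 160**2 - 8*160) - 47997) = sqrt(187/(8 + 160 + 25600 - 1280) - 47997) = sqrt(187/24488 - 47997) = sqrt(-1175350349/24488) = I*sqrt(7195494836578)/12244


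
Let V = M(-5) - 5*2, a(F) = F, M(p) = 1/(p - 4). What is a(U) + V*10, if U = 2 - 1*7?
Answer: -955/9 ≈ -106.11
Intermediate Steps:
U = -5 (U = 2 - 7 = -5)
M(p) = 1/(-4 + p)
V = -91/9 (V = 1/(-4 - 5) - 5*2 = 1/(-9) - 10 = -⅑ - 10 = -91/9 ≈ -10.111)
a(U) + V*10 = -5 - 91/9*10 = -5 - 910/9 = -955/9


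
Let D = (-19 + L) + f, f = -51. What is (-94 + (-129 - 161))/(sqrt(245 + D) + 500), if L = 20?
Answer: -38400/49961 + 384*sqrt(195)/249805 ≈ -0.74713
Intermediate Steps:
D = -50 (D = (-19 + 20) - 51 = 1 - 51 = -50)
(-94 + (-129 - 161))/(sqrt(245 + D) + 500) = (-94 + (-129 - 161))/(sqrt(245 - 50) + 500) = (-94 - 290)/(sqrt(195) + 500) = -384/(500 + sqrt(195))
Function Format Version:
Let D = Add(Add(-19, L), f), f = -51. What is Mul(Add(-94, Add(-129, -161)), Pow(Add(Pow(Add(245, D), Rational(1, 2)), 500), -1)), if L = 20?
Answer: Add(Rational(-38400, 49961), Mul(Rational(384, 249805), Pow(195, Rational(1, 2)))) ≈ -0.74713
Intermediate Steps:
D = -50 (D = Add(Add(-19, 20), -51) = Add(1, -51) = -50)
Mul(Add(-94, Add(-129, -161)), Pow(Add(Pow(Add(245, D), Rational(1, 2)), 500), -1)) = Mul(Add(-94, Add(-129, -161)), Pow(Add(Pow(Add(245, -50), Rational(1, 2)), 500), -1)) = Mul(Add(-94, -290), Pow(Add(Pow(195, Rational(1, 2)), 500), -1)) = Mul(-384, Pow(Add(500, Pow(195, Rational(1, 2))), -1))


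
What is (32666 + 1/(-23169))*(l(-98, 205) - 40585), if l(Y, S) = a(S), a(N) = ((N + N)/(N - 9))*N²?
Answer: 3510062056910635/2270562 ≈ 1.5459e+9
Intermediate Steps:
a(N) = 2*N³/(-9 + N) (a(N) = ((2*N)/(-9 + N))*N² = (2*N/(-9 + N))*N² = 2*N³/(-9 + N))
l(Y, S) = 2*S³/(-9 + S)
(32666 + 1/(-23169))*(l(-98, 205) - 40585) = (32666 + 1/(-23169))*(2*205³/(-9 + 205) - 40585) = (32666 - 1/23169)*(2*8615125/196 - 40585) = 756838553*(2*8615125*(1/196) - 40585)/23169 = 756838553*(8615125/98 - 40585)/23169 = (756838553/23169)*(4637795/98) = 3510062056910635/2270562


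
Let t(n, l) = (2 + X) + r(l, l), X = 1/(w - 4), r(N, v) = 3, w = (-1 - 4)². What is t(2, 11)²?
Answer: 11236/441 ≈ 25.478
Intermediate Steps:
w = 25 (w = (-5)² = 25)
X = 1/21 (X = 1/(25 - 4) = 1/21 ≈ 0.047619)
t(n, l) = 106/21 (t(n, l) = (2 + 1/21) + 3 = 43/21 + 3 = 106/21)
t(2, 11)² = (106/21)² = 11236/441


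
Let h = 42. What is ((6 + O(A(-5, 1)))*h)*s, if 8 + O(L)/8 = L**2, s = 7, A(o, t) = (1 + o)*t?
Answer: 20580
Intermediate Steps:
A(o, t) = t*(1 + o)
O(L) = -64 + 8*L**2
((6 + O(A(-5, 1)))*h)*s = ((6 + (-64 + 8*(1*(1 - 5))**2))*42)*7 = ((6 + (-64 + 8*(1*(-4))**2))*42)*7 = ((6 + (-64 + 8*(-4)**2))*42)*7 = ((6 + (-64 + 8*16))*42)*7 = ((6 + (-64 + 128))*42)*7 = ((6 + 64)*42)*7 = (70*42)*7 = 2940*7 = 20580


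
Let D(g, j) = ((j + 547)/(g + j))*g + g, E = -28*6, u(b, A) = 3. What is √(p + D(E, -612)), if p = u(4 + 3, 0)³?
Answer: I*√155 ≈ 12.45*I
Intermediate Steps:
E = -168
D(g, j) = g + g*(547 + j)/(g + j) (D(g, j) = ((547 + j)/(g + j))*g + g = g*(547 + j)/(g + j) + g = g + g*(547 + j)/(g + j))
p = 27 (p = 3³ = 27)
√(p + D(E, -612)) = √(27 - 168*(547 - 168 + 2*(-612))/(-168 - 612)) = √(27 - 168*(547 - 168 - 1224)/(-780)) = √(27 - 168*(-1/780)*(-845)) = √(27 - 182) = √(-155) = I*√155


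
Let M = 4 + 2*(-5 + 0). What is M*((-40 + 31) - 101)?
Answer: 660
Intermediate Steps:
M = -6 (M = 4 + 2*(-5) = 4 - 10 = -6)
M*((-40 + 31) - 101) = -6*((-40 + 31) - 101) = -6*(-9 - 101) = -6*(-110) = 660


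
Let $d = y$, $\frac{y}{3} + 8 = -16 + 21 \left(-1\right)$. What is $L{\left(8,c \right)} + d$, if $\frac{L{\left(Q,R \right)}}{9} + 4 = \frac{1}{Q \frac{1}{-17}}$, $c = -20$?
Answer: $- \frac{1521}{8} \approx -190.13$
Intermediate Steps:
$y = -135$ ($y = -24 + 3 \left(-16 + 21 \left(-1\right)\right) = -24 + 3 \left(-16 - 21\right) = -24 + 3 \left(-37\right) = -24 - 111 = -135$)
$L{\left(Q,R \right)} = -36 - \frac{153}{Q}$ ($L{\left(Q,R \right)} = -36 + \frac{9}{Q \frac{1}{-17}} = -36 + \frac{9}{Q \left(- \frac{1}{17}\right)} = -36 + \frac{9}{\left(- \frac{1}{17}\right) Q} = -36 + 9 \left(- \frac{17}{Q}\right) = -36 - \frac{153}{Q}$)
$d = -135$
$L{\left(8,c \right)} + d = \left(-36 - \frac{153}{8}\right) - 135 = - \frac{441}{8} - 135 = - \frac{1521}{8}$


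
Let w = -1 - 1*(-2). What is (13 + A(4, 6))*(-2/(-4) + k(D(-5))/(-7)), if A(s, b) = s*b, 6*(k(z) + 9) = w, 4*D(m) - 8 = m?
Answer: 1369/21 ≈ 65.190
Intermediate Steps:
D(m) = 2 + m/4
w = 1 (w = -1 + 2 = 1)
k(z) = -53/6 (k(z) = -9 + (⅙)*1 = -9 + ⅙ = -53/6)
A(s, b) = b*s
(13 + A(4, 6))*(-2/(-4) + k(D(-5))/(-7)) = (13 + 6*4)*(-2/(-4) - 53/6/(-7)) = (13 + 24)*(-2*(-¼) - 53/6*(-⅐)) = 37*(½ + 53/42) = 37*(37/21) = 1369/21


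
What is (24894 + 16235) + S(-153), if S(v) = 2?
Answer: 41131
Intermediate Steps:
(24894 + 16235) + S(-153) = (24894 + 16235) + 2 = 41129 + 2 = 41131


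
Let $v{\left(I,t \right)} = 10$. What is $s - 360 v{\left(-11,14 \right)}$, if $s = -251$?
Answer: $-3851$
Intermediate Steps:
$s - 360 v{\left(-11,14 \right)} = -251 - 3600 = -3851$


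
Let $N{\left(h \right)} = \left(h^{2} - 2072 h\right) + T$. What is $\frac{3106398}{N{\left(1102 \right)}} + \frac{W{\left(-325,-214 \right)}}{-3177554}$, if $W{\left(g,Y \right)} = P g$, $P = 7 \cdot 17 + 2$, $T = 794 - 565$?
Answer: $- \frac{3276240110139}{1131962304298} \approx -2.8943$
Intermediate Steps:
$T = 229$ ($T = 794 - 565 = 229$)
$N{\left(h \right)} = 229 + h^{2} - 2072 h$ ($N{\left(h \right)} = \left(h^{2} - 2072 h\right) + 229 = 229 + h^{2} - 2072 h$)
$P = 121$ ($P = 119 + 2 = 121$)
$W{\left(g,Y \right)} = 121 g$
$\frac{3106398}{N{\left(1102 \right)}} + \frac{W{\left(-325,-214 \right)}}{-3177554} = \frac{3106398}{229 + 1102^{2} - 2283344} + \frac{121 \left(-325\right)}{-3177554} = \frac{3106398}{229 + 1214404 - 2283344} - - \frac{39325}{3177554} = \frac{3106398}{-1068711} + \frac{39325}{3177554} = 3106398 \left(- \frac{1}{1068711}\right) + \frac{39325}{3177554} = - \frac{1035466}{356237} + \frac{39325}{3177554} = - \frac{3276240110139}{1131962304298}$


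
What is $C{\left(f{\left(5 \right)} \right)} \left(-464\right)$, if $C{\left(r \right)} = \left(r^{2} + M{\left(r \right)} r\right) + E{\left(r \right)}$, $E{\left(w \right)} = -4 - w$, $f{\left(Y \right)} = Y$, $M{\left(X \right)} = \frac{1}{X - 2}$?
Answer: $- \frac{24592}{3} \approx -8197.3$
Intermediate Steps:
$M{\left(X \right)} = \frac{1}{-2 + X}$
$C{\left(r \right)} = -4 + r^{2} - r + \frac{r}{-2 + r}$ ($C{\left(r \right)} = \left(r^{2} + \frac{r}{-2 + r}\right) - \left(4 + r\right) = -4 + r^{2} - r + \frac{r}{-2 + r}$)
$C{\left(f{\left(5 \right)} \right)} \left(-464\right) = \frac{5 + \left(-2 + 5\right) \left(-4 + 5^{2} - 5\right)}{-2 + 5} \left(-464\right) = \frac{5 + 3 \left(-4 + 25 - 5\right)}{3} \left(-464\right) = \frac{5 + 3 \cdot 16}{3} \left(-464\right) = \frac{5 + 48}{3} \left(-464\right) = \frac{1}{3} \cdot 53 \left(-464\right) = \frac{53}{3} \left(-464\right) = - \frac{24592}{3}$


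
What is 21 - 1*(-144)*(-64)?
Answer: -9195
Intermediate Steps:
21 - 1*(-144)*(-64) = 21 + 144*(-64) = 21 - 9216 = -9195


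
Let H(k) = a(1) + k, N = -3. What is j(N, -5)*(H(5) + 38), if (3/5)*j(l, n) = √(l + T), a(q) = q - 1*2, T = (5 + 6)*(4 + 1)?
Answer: 140*√13 ≈ 504.78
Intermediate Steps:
T = 55 (T = 11*5 = 55)
a(q) = -2 + q (a(q) = q - 2 = -2 + q)
j(l, n) = 5*√(55 + l)/3 (j(l, n) = 5*√(l + 55)/3 = 5*√(55 + l)/3)
H(k) = -1 + k (H(k) = (-2 + 1) + k = -1 + k)
j(N, -5)*(H(5) + 38) = (5*√(55 - 3)/3)*((-1 + 5) + 38) = (5*√52/3)*(4 + 38) = (5*(2*√13)/3)*42 = (10*√13/3)*42 = 140*√13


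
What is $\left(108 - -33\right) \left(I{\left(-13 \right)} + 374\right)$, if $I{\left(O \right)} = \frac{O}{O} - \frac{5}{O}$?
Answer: $\frac{688080}{13} \approx 52929.0$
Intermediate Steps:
$I{\left(O \right)} = 1 - \frac{5}{O}$
$\left(108 - -33\right) \left(I{\left(-13 \right)} + 374\right) = \left(108 - -33\right) \left(\frac{-5 - 13}{-13} + 374\right) = \left(108 + 33\right) \left(\left(- \frac{1}{13}\right) \left(-18\right) + 374\right) = 141 \left(\frac{18}{13} + 374\right) = 141 \cdot \frac{4880}{13} = \frac{688080}{13}$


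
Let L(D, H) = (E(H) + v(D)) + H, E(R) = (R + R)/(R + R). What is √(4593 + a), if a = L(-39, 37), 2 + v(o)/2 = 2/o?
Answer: √7037511/39 ≈ 68.021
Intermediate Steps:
v(o) = -4 + 4/o (v(o) = -4 + 2*(2/o) = -4 + 4/o)
E(R) = 1 (E(R) = (2*R)/((2*R)) = (2*R)*(1/(2*R)) = 1)
L(D, H) = -3 + H + 4/D (L(D, H) = (1 + (-4 + 4/D)) + H = (-3 + 4/D) + H = -3 + H + 4/D)
a = 1322/39 (a = -3 + 37 + 4/(-39) = -3 + 37 + 4*(-1/39) = -3 + 37 - 4/39 = 1322/39 ≈ 33.897)
√(4593 + a) = √(4593 + 1322/39) = √(180449/39) = √7037511/39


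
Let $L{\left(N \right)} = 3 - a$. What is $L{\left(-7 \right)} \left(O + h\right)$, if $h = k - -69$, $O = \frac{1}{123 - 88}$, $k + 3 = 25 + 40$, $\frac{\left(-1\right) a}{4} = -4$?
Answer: $- \frac{59618}{35} \approx -1703.4$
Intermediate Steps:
$a = 16$ ($a = \left(-4\right) \left(-4\right) = 16$)
$L{\left(N \right)} = -13$ ($L{\left(N \right)} = 3 - 16 = -13$)
$k = 62$ ($k = -3 + \left(25 + 40\right) = -3 + 65 = 62$)
$O = \frac{1}{35} \approx 0.028571$
$h = 131$ ($h = 62 - -69 = 62 + 69 = 131$)
$L{\left(-7 \right)} \left(O + h\right) = - 13 \left(\frac{1}{35} + 131\right) = \left(-13\right) \frac{4586}{35} = - \frac{59618}{35}$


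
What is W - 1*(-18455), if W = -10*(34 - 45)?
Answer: 18565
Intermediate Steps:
W = 110 (W = -10*(-11) = 110)
W - 1*(-18455) = 110 - 1*(-18455) = 110 + 18455 = 18565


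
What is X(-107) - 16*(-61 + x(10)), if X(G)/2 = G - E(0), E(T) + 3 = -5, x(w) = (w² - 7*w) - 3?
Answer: 346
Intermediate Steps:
x(w) = -3 + w² - 7*w
E(T) = -8 (E(T) = -3 - 5 = -8)
X(G) = 16 + 2*G (X(G) = 2*(G - 1*(-8)) = 2*(G + 8) = 2*(8 + G) = 16 + 2*G)
X(-107) - 16*(-61 + x(10)) = (16 + 2*(-107)) - 16*(-61 + (-3 + 10² - 7*10)) = (16 - 214) - 16*(-61 + (-3 + 100 - 70)) = -198 - 16*(-61 + 27) = -198 - 16*(-34) = -198 + 544 = 346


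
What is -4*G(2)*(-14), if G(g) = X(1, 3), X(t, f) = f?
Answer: 168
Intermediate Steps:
G(g) = 3
-4*G(2)*(-14) = -4*3*(-14) = -12*(-14) = 168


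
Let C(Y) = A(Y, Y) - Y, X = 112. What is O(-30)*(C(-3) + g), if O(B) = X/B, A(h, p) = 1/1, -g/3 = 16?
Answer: 2464/15 ≈ 164.27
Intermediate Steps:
g = -48 (g = -3*16 = -48)
A(h, p) = 1
O(B) = 112/B
C(Y) = 1 - Y
O(-30)*(C(-3) + g) = (112/(-30))*((1 - 1*(-3)) - 48) = (112*(-1/30))*((1 + 3) - 48) = -56*(4 - 48)/15 = -56/15*(-44) = 2464/15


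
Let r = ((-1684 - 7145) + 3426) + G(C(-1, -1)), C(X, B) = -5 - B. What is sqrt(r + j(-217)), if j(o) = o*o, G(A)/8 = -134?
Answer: sqrt(40614) ≈ 201.53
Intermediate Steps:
G(A) = -1072 (G(A) = 8*(-134) = -1072)
j(o) = o**2
r = -6475 (r = ((-1684 - 7145) + 3426) - 1072 = (-8829 + 3426) - 1072 = -5403 - 1072 = -6475)
sqrt(r + j(-217)) = sqrt(-6475 + (-217)**2) = sqrt(-6475 + 47089) = sqrt(40614)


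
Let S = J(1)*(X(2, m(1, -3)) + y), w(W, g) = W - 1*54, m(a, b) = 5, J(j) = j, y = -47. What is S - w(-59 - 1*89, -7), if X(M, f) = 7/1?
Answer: 162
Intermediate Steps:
X(M, f) = 7 (X(M, f) = 7*1 = 7)
w(W, g) = -54 + W (w(W, g) = W - 54 = -54 + W)
S = -40 (S = 1*(7 - 47) = 1*(-40) = -40)
S - w(-59 - 1*89, -7) = -40 - (-54 + (-59 - 1*89)) = -40 - (-54 + (-59 - 89)) = -40 - (-54 - 148) = -40 - 1*(-202) = -40 + 202 = 162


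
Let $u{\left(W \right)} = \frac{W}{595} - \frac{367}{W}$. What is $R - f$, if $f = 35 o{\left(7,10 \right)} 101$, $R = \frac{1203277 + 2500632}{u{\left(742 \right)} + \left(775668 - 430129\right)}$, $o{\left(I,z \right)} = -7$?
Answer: $\frac{539506146207945}{21793192187} \approx 24756.0$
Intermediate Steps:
$u{\left(W \right)} = - \frac{367}{W} + \frac{W}{595}$ ($u{\left(W \right)} = W \frac{1}{595} - \frac{367}{W} = \frac{W}{595} - \frac{367}{W} = - \frac{367}{W} + \frac{W}{595}$)
$R = \frac{233605540630}{21793192187}$ ($R = \frac{1203277 + 2500632}{\left(- \frac{367}{742} + \frac{1}{595} \cdot 742\right) + \left(775668 - 430129\right)} = \frac{3703909}{\left(\left(-367\right) \frac{1}{742} + \frac{106}{85}\right) + 345539} = \frac{3703909}{\left(- \frac{367}{742} + \frac{106}{85}\right) + 345539} = \frac{3703909}{\frac{47457}{63070} + 345539} = \frac{3703909}{\frac{21793192187}{63070}} = 3703909 \cdot \frac{63070}{21793192187} = \frac{233605540630}{21793192187} \approx 10.719$)
$f = -24745$ ($f = 35 \left(-7\right) 101 = \left(-245\right) 101 = -24745$)
$R - f = \frac{233605540630}{21793192187} - -24745 = \frac{233605540630}{21793192187} + 24745 = \frac{539506146207945}{21793192187}$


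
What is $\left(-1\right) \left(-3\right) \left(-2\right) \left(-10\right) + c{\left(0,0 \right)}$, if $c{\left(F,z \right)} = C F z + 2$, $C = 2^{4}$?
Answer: $62$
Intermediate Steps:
$C = 16$
$c{\left(F,z \right)} = 2 + 16 F z$ ($c{\left(F,z \right)} = 16 F z + 2 = 2 + 16 F z$)
$\left(-1\right) \left(-3\right) \left(-2\right) \left(-10\right) + c{\left(0,0 \right)} = \left(-1\right) \left(-3\right) \left(-2\right) \left(-10\right) + \left(2 + 16 \cdot 0 \cdot 0\right) = 3 \left(-2\right) \left(-10\right) + \left(2 + 0\right) = \left(-6\right) \left(-10\right) + 2 = 60 + 2 = 62$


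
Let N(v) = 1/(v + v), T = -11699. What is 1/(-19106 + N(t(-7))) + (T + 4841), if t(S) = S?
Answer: -1834412144/267485 ≈ -6858.0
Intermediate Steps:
N(v) = 1/(2*v)
1/(-19106 + N(t(-7))) + (T + 4841) = 1/(-19106 + (½)/(-7)) + (-11699 + 4841) = 1/(-19106 + (½)*(-⅐)) - 6858 = 1/(-19106 - 1/14) - 6858 = 1/(-267485/14) - 6858 = -14/267485 - 6858 = -1834412144/267485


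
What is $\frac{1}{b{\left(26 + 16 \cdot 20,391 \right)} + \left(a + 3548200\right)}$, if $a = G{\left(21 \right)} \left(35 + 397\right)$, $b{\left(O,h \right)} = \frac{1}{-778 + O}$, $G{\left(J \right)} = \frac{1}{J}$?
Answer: $\frac{3024}{10729819001} \approx 2.8183 \cdot 10^{-7}$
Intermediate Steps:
$a = \frac{144}{7}$ ($a = \frac{35 + 397}{21} = \frac{1}{21} \cdot 432 = \frac{144}{7} \approx 20.571$)
$\frac{1}{b{\left(26 + 16 \cdot 20,391 \right)} + \left(a + 3548200\right)} = \frac{1}{\frac{1}{-778 + \left(26 + 16 \cdot 20\right)} + \left(\frac{144}{7} + 3548200\right)} = \frac{1}{\frac{1}{-778 + \left(26 + 320\right)} + \frac{24837544}{7}} = \frac{1}{\frac{1}{-778 + 346} + \frac{24837544}{7}} = \frac{1}{\frac{1}{-432} + \frac{24837544}{7}} = \frac{1}{- \frac{1}{432} + \frac{24837544}{7}} = \frac{1}{\frac{10729819001}{3024}} = \frac{3024}{10729819001}$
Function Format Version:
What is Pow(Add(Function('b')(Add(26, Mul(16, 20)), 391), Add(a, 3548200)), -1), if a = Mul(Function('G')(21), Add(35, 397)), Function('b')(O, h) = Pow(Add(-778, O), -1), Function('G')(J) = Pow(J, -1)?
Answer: Rational(3024, 10729819001) ≈ 2.8183e-7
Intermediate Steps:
a = Rational(144, 7) (a = Mul(Pow(21, -1), Add(35, 397)) = Mul(Rational(1, 21), 432) = Rational(144, 7) ≈ 20.571)
Pow(Add(Function('b')(Add(26, Mul(16, 20)), 391), Add(a, 3548200)), -1) = Pow(Add(Pow(Add(-778, Add(26, Mul(16, 20))), -1), Add(Rational(144, 7), 3548200)), -1) = Pow(Add(Pow(Add(-778, Add(26, 320)), -1), Rational(24837544, 7)), -1) = Pow(Add(Pow(Add(-778, 346), -1), Rational(24837544, 7)), -1) = Pow(Add(Pow(-432, -1), Rational(24837544, 7)), -1) = Pow(Add(Rational(-1, 432), Rational(24837544, 7)), -1) = Pow(Rational(10729819001, 3024), -1) = Rational(3024, 10729819001)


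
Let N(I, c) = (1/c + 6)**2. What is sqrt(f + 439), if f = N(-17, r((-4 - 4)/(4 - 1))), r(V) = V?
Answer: sqrt(30121)/8 ≈ 21.694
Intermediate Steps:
N(I, c) = (6 + 1/c)**2
f = 2025/64 (f = (1 + 6*((-4 - 4)/(4 - 1)))**2/((-4 - 4)/(4 - 1))**2 = (1 + 6*(-8/3))**2/(-8/3)**2 = 9*(1 - 16)**2/64 = (9/64)*(-15)**2 = (9/64)*225 = 2025/64 ≈ 31.641)
sqrt(f + 439) = sqrt(2025/64 + 439) = sqrt(30121/64) = sqrt(30121)/8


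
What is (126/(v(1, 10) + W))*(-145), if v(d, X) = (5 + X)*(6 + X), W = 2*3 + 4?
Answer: -1827/25 ≈ -73.080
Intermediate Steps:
W = 10 (W = 6 + 4 = 10)
(126/(v(1, 10) + W))*(-145) = (126/((30 + 10² + 11*10) + 10))*(-145) = (126/((30 + 100 + 110) + 10))*(-145) = (126/(240 + 10))*(-145) = (126/250)*(-145) = (126*(1/250))*(-145) = (63/125)*(-145) = -1827/25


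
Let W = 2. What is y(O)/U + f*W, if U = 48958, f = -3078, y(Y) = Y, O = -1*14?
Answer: -21527533/3497 ≈ -6156.0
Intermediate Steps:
O = -14
y(O)/U + f*W = -14/48958 - 3078*2 = -14*1/48958 - 6156 = -1/3497 - 6156 = -21527533/3497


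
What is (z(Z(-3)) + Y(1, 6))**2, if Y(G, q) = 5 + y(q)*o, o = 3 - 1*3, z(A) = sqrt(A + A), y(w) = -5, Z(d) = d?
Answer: (5 + I*sqrt(6))**2 ≈ 19.0 + 24.495*I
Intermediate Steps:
z(A) = sqrt(2)*sqrt(A) (z(A) = sqrt(2*A) = sqrt(2)*sqrt(A))
o = 0 (o = 3 - 3 = 0)
Y(G, q) = 5 (Y(G, q) = 5 - 5*0 = 5 + 0 = 5)
(z(Z(-3)) + Y(1, 6))**2 = (sqrt(2)*sqrt(-3) + 5)**2 = (sqrt(2)*(I*sqrt(3)) + 5)**2 = (I*sqrt(6) + 5)**2 = (5 + I*sqrt(6))**2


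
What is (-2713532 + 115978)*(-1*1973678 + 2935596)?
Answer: -2498633948572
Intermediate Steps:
(-2713532 + 115978)*(-1*1973678 + 2935596) = -2597554*(-1973678 + 2935596) = -2597554*961918 = -2498633948572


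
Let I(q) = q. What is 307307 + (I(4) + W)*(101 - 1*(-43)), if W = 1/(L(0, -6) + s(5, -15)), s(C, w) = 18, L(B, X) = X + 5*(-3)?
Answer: 307835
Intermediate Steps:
L(B, X) = -15 + X (L(B, X) = X - 15 = -15 + X)
W = -⅓ (W = 1/((-15 - 6) + 18) = 1/(-21 + 18) = 1/(-3) = -⅓ ≈ -0.33333)
307307 + (I(4) + W)*(101 - 1*(-43)) = 307307 + (4 - ⅓)*(101 - 1*(-43)) = 307307 + 11*(101 + 43)/3 = 307307 + (11/3)*144 = 307307 + 528 = 307835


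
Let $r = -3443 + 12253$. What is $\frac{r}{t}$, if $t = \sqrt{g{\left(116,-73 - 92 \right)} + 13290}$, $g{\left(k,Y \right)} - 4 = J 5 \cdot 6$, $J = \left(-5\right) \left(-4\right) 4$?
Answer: $\frac{4405 \sqrt{15694}}{7847} \approx 70.325$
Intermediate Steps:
$J = 80$ ($J = 20 \cdot 4 = 80$)
$r = 8810$
$g{\left(k,Y \right)} = 2404$ ($g{\left(k,Y \right)} = 4 + 80 \cdot 5 \cdot 6 = 4 + 80 \cdot 30 = 4 + 2400 = 2404$)
$t = \sqrt{15694}$ ($t = \sqrt{2404 + 13290} = \sqrt{15694} \approx 125.28$)
$\frac{r}{t} = \frac{8810}{\sqrt{15694}} = 8810 \frac{\sqrt{15694}}{15694} = \frac{4405 \sqrt{15694}}{7847}$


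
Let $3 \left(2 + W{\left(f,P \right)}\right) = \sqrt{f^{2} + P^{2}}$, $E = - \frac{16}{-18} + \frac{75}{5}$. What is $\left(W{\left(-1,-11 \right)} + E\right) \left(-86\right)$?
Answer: $- \frac{10750}{9} - \frac{86 \sqrt{122}}{3} \approx -1511.1$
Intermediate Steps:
$E = \frac{143}{9}$ ($E = \left(-16\right) \left(- \frac{1}{18}\right) + 75 \cdot \frac{1}{5} = \frac{8}{9} + 15 = \frac{143}{9} \approx 15.889$)
$W{\left(f,P \right)} = -2 + \frac{\sqrt{P^{2} + f^{2}}}{3}$ ($W{\left(f,P \right)} = -2 + \frac{\sqrt{f^{2} + P^{2}}}{3} = -2 + \frac{\sqrt{P^{2} + f^{2}}}{3}$)
$\left(W{\left(-1,-11 \right)} + E\right) \left(-86\right) = \left(\left(-2 + \frac{\sqrt{\left(-11\right)^{2} + \left(-1\right)^{2}}}{3}\right) + \frac{143}{9}\right) \left(-86\right) = \left(\left(-2 + \frac{\sqrt{121 + 1}}{3}\right) + \frac{143}{9}\right) \left(-86\right) = \left(\left(-2 + \frac{\sqrt{122}}{3}\right) + \frac{143}{9}\right) \left(-86\right) = \left(\frac{125}{9} + \frac{\sqrt{122}}{3}\right) \left(-86\right) = - \frac{10750}{9} - \frac{86 \sqrt{122}}{3}$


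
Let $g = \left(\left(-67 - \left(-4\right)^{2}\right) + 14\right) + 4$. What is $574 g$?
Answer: $-37310$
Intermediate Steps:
$g = -65$ ($g = \left(\left(-67 - 16\right) + 14\right) + 4 = \left(-83 + 14\right) + 4 = -69 + 4 = -65$)
$574 g = 574 \left(-65\right) = -37310$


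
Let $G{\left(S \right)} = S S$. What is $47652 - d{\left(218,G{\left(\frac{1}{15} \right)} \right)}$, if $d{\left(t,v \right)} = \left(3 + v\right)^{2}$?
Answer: $\frac{2411925524}{50625} \approx 47643.0$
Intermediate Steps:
$G{\left(S \right)} = S^{2}$
$47652 - d{\left(218,G{\left(\frac{1}{15} \right)} \right)} = 47652 - \left(3 + \left(\frac{1}{15}\right)^{2}\right)^{2} = 47652 - \left(3 + \frac{1}{225}\right)^{2} = 47652 - \left(\frac{676}{225}\right)^{2} = 47652 - \frac{456976}{50625} = \frac{2411925524}{50625}$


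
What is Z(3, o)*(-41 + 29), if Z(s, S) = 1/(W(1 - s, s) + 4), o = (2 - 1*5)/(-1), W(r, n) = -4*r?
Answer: -1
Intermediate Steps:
o = 3 (o = (2 - 5)*(-1) = -3*(-1) = 3)
Z(s, S) = 1/(4*s) (Z(s, S) = 1/(-4*(1 - s) + 4) = 1/((-4 + 4*s) + 4) = 1/(4*s))
Z(3, o)*(-41 + 29) = ((¼)/3)*(-41 + 29) = ((¼)*(⅓))*(-12) = (1/12)*(-12) = -1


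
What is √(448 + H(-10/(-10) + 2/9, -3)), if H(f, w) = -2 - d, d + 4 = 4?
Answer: √446 ≈ 21.119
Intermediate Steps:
d = 0 (d = -4 + 4 = 0)
H(f, w) = -2 (H(f, w) = -2 - 1*0 = -2 + 0 = -2)
√(448 + H(-10/(-10) + 2/9, -3)) = √(448 - 2) = √446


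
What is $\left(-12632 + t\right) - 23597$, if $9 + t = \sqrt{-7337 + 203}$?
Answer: $-36238 + i \sqrt{7134} \approx -36238.0 + 84.463 i$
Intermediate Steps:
$t = -9 + i \sqrt{7134}$ ($t = -9 + \sqrt{-7337 + 203} = -9 + \sqrt{-7134} = -9 + i \sqrt{7134} \approx -9.0 + 84.463 i$)
$\left(-12632 + t\right) - 23597 = \left(-12632 - \left(9 - i \sqrt{7134}\right)\right) - 23597 = \left(-12641 + i \sqrt{7134}\right) - 23597 = -36238 + i \sqrt{7134}$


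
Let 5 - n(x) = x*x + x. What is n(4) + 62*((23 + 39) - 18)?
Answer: 2713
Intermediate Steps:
n(x) = 5 - x - x² (n(x) = 5 - (x*x + x) = 5 - (x² + x) = 5 - (x + x²) = 5 + (-x - x²) = 5 - x - x²)
n(4) + 62*((23 + 39) - 18) = (5 - 1*4 - 1*4²) + 62*((23 + 39) - 18) = (5 - 4 - 1*16) + 62*(62 - 18) = (5 - 4 - 16) + 62*44 = -15 + 2728 = 2713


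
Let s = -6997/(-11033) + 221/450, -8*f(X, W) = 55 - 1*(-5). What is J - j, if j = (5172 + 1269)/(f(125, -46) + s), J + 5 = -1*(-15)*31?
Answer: 23268668785/15824716 ≈ 1470.4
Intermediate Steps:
f(X, W) = -15/2 (f(X, W) = -(55 - 1*(-5))/8 = -(55 + 5)/8 = -1/8*60 = -15/2)
s = 5586943/4964850 (s = -6997*(-1/11033) + 221*(1/450) = 6997/11033 + 221/450 = 5586943/4964850 ≈ 1.1253)
J = 460 (J = -5 - 1*(-15)*31 = -5 + 15*31 = -5 + 465 = 460)
j = -15989299425/15824716 (j = (5172 + 1269)/(-15/2 + 5586943/4964850) = 6441/(-15824716/2482425) = 6441*(-2482425/15824716) = -15989299425/15824716 ≈ -1010.4)
J - j = 460 - 1*(-15989299425/15824716) = 460 + 15989299425/15824716 = 23268668785/15824716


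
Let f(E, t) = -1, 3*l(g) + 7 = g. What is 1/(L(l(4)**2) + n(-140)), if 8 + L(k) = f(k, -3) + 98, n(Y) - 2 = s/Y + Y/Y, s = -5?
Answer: 28/2577 ≈ 0.010865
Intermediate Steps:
l(g) = -7/3 + g/3
n(Y) = 3 - 5/Y (n(Y) = 2 + (-5/Y + Y/Y) = 2 + (-5/Y + 1) = 2 + (1 - 5/Y) = 3 - 5/Y)
L(k) = 89 (L(k) = -8 + (-1 + 98) = -8 + 97 = 89)
1/(L(l(4)**2) + n(-140)) = 1/(89 + (3 - 5/(-140))) = 1/(89 + (3 - 5*(-1/140))) = 1/(89 + (3 + 1/28)) = 1/(89 + 85/28) = 1/(2577/28) = 28/2577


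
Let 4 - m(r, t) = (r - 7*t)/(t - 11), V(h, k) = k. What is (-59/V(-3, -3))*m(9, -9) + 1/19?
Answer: 42613/285 ≈ 149.52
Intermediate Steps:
m(r, t) = 4 - (r - 7*t)/(-11 + t) (m(r, t) = 4 - (r - 7*t)/(t - 11) = 4 - (r - 7*t)/(-11 + t))
(-59/V(-3, -3))*m(9, -9) + 1/19 = (-59/(-3))*((-44 - 1*9 + 11*(-9))/(-11 - 9)) + 1/19 = (-59*(-⅓))*((-44 - 9 - 99)/(-20)) + 1/19 = 59*(-1/20*(-152))/3 + 1/19 = (59/3)*(38/5) + 1/19 = 2242/15 + 1/19 = 42613/285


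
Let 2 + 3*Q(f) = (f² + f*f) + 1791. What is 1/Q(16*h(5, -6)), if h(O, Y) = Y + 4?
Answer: 1/1279 ≈ 0.00078186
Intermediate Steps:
h(O, Y) = 4 + Y
Q(f) = 1789/3 + 2*f²/3 (Q(f) = -⅔ + ((f² + f*f) + 1791)/3 = -⅔ + ((f² + f²) + 1791)/3 = -⅔ + (2*f² + 1791)/3 = -⅔ + (1791 + 2*f²)/3 = -⅔ + (597 + 2*f²/3) = 1789/3 + 2*f²/3)
1/Q(16*h(5, -6)) = 1/(1789/3 + 2*(16*(4 - 6))²/3) = 1/(1789/3 + 2*(16*(-2))²/3) = 1/(1789/3 + (⅔)*(-32)²) = 1/(1789/3 + (⅔)*1024) = 1/(1789/3 + 2048/3) = 1/1279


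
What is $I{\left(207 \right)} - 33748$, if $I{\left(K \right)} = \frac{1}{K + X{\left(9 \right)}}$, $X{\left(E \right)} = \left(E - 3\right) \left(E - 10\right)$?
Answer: $- \frac{6783347}{201} \approx -33748.0$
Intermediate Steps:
$X{\left(E \right)} = \left(-10 + E\right) \left(-3 + E\right)$ ($X{\left(E \right)} = \left(-3 + E\right) \left(-10 + E\right) = \left(-10 + E\right) \left(-3 + E\right)$)
$I{\left(K \right)} = \frac{1}{-6 + K}$ ($I{\left(K \right)} = \frac{1}{K + \left(30 + 9^{2} - 117\right)} = \frac{1}{K + \left(30 + 81 - 117\right)} = \frac{1}{K - 6} = \frac{1}{-6 + K}$)
$I{\left(207 \right)} - 33748 = \frac{1}{-6 + 207} - 33748 = \frac{1}{201} - 33748 = - \frac{6783347}{201}$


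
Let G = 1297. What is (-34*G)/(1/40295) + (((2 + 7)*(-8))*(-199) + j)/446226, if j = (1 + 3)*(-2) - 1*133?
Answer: -264303959926491/148742 ≈ -1.7769e+9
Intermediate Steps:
j = -141 (j = 4*(-2) - 133 = -8 - 133 = -141)
(-34*G)/(1/40295) + (((2 + 7)*(-8))*(-199) + j)/446226 = (-34*1297)/(1/40295) + (((2 + 7)*(-8))*(-199) - 141)/446226 = -44098/1/40295 + ((9*(-8))*(-199) - 141)*(1/446226) = -44098*40295 + (-72*(-199) - 141)*(1/446226) = -1776928910 + (14328 - 141)*(1/446226) = -1776928910 + 14187*(1/446226) = -1776928910 + 4729/148742 = -264303959926491/148742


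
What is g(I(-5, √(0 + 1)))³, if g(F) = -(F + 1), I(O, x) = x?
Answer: -8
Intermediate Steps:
g(F) = -1 - F (g(F) = -(1 + F) = -1 - F)
g(I(-5, √(0 + 1)))³ = (-1 - √(0 + 1))³ = (-1 - √1)³ = (-1 - 1*1)³ = (-1 - 1)³ = (-2)³ = -8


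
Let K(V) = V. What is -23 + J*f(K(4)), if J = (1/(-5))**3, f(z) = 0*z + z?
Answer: -2879/125 ≈ -23.032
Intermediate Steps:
f(z) = z (f(z) = 0 + z = z)
J = -1/125 (J = (-1/5)**3 = -1/125 ≈ -0.0080000)
-23 + J*f(K(4)) = -23 - 1/125*4 = -23 - 4/125 = -2879/125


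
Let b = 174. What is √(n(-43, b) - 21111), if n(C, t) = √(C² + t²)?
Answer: √(-21111 + 5*√1285) ≈ 144.68*I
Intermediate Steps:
√(n(-43, b) - 21111) = √(√((-43)² + 174²) - 21111) = √(√(1849 + 30276) - 21111) = √(√32125 - 21111) = √(5*√1285 - 21111) = √(-21111 + 5*√1285)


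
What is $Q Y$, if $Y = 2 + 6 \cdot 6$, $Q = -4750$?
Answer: $-180500$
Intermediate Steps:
$Y = 38$ ($Y = 2 + 36 = 38$)
$Q Y = \left(-4750\right) 38 = -180500$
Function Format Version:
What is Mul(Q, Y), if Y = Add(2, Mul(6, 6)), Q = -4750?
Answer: -180500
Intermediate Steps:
Y = 38 (Y = Add(2, 36) = 38)
Mul(Q, Y) = Mul(-4750, 38) = -180500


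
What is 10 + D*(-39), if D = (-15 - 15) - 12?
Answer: 1648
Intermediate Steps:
D = -42 (D = -30 - 12 = -42)
10 + D*(-39) = 10 - 42*(-39) = 10 + 1638 = 1648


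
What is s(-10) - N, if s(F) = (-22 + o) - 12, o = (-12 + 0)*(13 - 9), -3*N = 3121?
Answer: 2875/3 ≈ 958.33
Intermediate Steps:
N = -3121/3 (N = -1/3*3121 = -3121/3 ≈ -1040.3)
o = -48 (o = -12*4 = -48)
s(F) = -82 (s(F) = (-22 - 48) - 12 = -70 - 12 = -82)
s(-10) - N = -82 - 1*(-3121/3) = -82 + 3121/3 = 2875/3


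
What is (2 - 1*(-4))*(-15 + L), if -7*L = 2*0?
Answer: -90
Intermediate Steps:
L = 0 (L = -2*0/7 = -1/7*0 = 0)
(2 - 1*(-4))*(-15 + L) = (2 - 1*(-4))*(-15 + 0) = (2 + 4)*(-15) = 6*(-15) = -90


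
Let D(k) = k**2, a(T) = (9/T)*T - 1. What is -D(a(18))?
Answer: -64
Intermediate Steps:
a(T) = 8 (a(T) = 9 - 1 = 8)
-D(a(18)) = -1*8**2 = -1*64 = -64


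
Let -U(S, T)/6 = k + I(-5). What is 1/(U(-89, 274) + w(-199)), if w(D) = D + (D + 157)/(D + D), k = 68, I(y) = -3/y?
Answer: -995/607442 ≈ -0.0016380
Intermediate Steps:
w(D) = D + (157 + D)/(2*D) (w(D) = D + (157 + D)/((2*D)) = D + (157 + D)*(1/(2*D)) = D + (157 + D)/(2*D))
U(S, T) = -2058/5 (U(S, T) = -6*(68 - 3/(-5)) = -6*(68 - 3*(-⅕)) = -6*(68 + ⅗) = -6*343/5 = -2058/5)
1/(U(-89, 274) + w(-199)) = 1/(-2058/5 + (½ - 199 + (157/2)/(-199))) = 1/(-2058/5 + (½ - 199 + (157/2)*(-1/199))) = 1/(-2058/5 + (½ - 199 - 157/398)) = 1/(-2058/5 - 39580/199) = 1/(-607442/995) = -995/607442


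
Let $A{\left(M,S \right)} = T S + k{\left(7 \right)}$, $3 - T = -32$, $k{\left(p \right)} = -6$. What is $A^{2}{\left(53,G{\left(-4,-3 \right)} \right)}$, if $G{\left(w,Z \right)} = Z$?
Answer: $12321$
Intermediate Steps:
$T = 35$ ($T = 3 - -32 = 3 + 32 = 35$)
$A{\left(M,S \right)} = -6 + 35 S$ ($A{\left(M,S \right)} = 35 S - 6 = -6 + 35 S$)
$A^{2}{\left(53,G{\left(-4,-3 \right)} \right)} = \left(-6 + 35 \left(-3\right)\right)^{2} = \left(-6 - 105\right)^{2} = \left(-111\right)^{2} = 12321$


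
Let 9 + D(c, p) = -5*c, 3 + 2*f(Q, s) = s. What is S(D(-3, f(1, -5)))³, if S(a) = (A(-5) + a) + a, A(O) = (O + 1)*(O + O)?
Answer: 140608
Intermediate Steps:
A(O) = 2*O*(1 + O) (A(O) = (1 + O)*(2*O) = 2*O*(1 + O))
f(Q, s) = -3/2 + s/2
D(c, p) = -9 - 5*c
S(a) = 40 + 2*a (S(a) = (2*(-5)*(1 - 5) + a) + a = (2*(-5)*(-4) + a) + a = (40 + a) + a = 40 + 2*a)
S(D(-3, f(1, -5)))³ = (40 + 2*(-9 - 5*(-3)))³ = (40 + 2*(-9 + 15))³ = (40 + 2*6)³ = (40 + 12)³ = 52³ = 140608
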